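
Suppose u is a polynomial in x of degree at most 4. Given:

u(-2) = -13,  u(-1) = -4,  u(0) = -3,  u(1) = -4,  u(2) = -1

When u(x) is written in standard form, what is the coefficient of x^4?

Write u(x) = ax^4 + bx³ + cx² + dx + e; the 5 given values yield a linear system in the 5 coefficients.
Solving, the leading coefficient vanishes, and u(x) = x³ - x² - x - 3.
The coefficient of x^4 is 0.

0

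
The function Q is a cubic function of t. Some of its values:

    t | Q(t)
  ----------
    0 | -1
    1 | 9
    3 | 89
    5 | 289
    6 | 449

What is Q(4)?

171

Write Q(t) = at³ + bt² + ct + d; the 5 given values yield a linear system in the 4 coefficients.
Solving, Q(t) = t³ + 6t² + 3t - 1.
Then Q(4) = 171.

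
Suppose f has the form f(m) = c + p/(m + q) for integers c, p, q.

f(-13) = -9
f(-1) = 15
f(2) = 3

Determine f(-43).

-6

(f(m) − c)(m + q) = p for each data point; the three points give a linear system in c and q, then p follows.
Solving: c = -5, q = 3, p = 40, so f(m) = -5 + 40/(m + 3).
Then f(-43) = -5 + 40/(-40) = -6.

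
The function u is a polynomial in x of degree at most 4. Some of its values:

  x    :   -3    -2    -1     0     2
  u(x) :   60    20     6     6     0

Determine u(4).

Write u(x) = ax^4 + bx³ + cx² + dx + e; the 5 given values yield a linear system in the 5 coefficients.
Solving, the leading coefficient vanishes, and u(x) = -2x³ + x² + 3x + 6.
Then u(4) = -94.

-94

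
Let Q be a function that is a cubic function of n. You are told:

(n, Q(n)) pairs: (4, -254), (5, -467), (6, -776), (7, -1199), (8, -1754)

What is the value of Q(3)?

-119

First differences: -213, -309, -423, -555. Second differences: -96, -114, -132. Third differences: -18, -18.
Level-3 differences are constant, so Q has degree 3.
Fitting a degree-3 polynomial gives Q(n) = -3n³ - 3n² - 3n - 2.
Then Q(3) = -119.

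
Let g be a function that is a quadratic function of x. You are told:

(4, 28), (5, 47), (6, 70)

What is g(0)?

Write g(x) = ax² + bx + c; the 3 given values yield a linear system in the 3 coefficients.
Solving, g(x) = 2x² + x - 8.
The constant term is g(0) = -8.

-8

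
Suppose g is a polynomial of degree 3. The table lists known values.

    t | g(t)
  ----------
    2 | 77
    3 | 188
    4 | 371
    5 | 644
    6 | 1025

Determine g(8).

2183

Write g(t) = at³ + bt² + ct + d; the 5 given values yield a linear system in the 4 coefficients.
Solving, g(t) = 3t³ + 9t² + 9t - 1.
Then g(8) = 2183.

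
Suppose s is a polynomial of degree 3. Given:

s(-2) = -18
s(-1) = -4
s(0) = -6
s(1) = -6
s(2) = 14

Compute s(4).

First differences: 14, -2, 0, 20. Second differences: -16, 2, 20. Third differences: 18, 18.
Level-3 differences are constant, so s has degree 3.
Fitting a degree-3 polynomial gives s(m) = 3m³ + m² - 4m - 6.
Then s(4) = 186.

186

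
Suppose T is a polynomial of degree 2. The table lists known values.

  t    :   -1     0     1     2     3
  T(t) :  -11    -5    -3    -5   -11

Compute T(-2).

-21

Write T(t) = at² + bt + c; the 5 given values yield a linear system in the 3 coefficients.
Solving, T(t) = -2t² + 4t - 5.
Then T(-2) = -21.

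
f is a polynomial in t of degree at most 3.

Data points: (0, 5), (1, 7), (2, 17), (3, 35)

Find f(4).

61

First differences: 2, 10, 18. Second differences: 8, 8.
Level-2 differences are constant, so f has degree 2.
Fitting a degree-2 polynomial gives f(t) = 4t² - 2t + 5.
Then f(4) = 61.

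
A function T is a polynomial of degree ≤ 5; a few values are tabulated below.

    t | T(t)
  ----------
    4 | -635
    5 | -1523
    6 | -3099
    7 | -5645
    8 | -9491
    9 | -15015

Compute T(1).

1

Write T(t) = at^5 + bt^4 + ct³ + dt² + et + p; the 6 given values yield a linear system in the 6 coefficients.
Solving, the leading coefficient vanishes, and T(t) = -2t^4 - 3t³ + 3t² + 6t - 3.
Then T(1) = 1.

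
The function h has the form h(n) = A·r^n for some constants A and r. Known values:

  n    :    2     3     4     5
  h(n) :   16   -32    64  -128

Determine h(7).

-512

Consecutive ratio: -32/16 = -2, and 64/(-32) = -2, so r = -2.
Then A·(-2)^2 = 16 gives A = 4, and h(n) = 4·(-2)^n.
h(7) = 4·(-2)^7 = -512.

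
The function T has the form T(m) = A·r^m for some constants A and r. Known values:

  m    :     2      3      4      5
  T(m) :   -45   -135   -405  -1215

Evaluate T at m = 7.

Consecutive ratio: -135/(-45) = 3, and -405/(-135) = 3, so r = 3.
Then A·3^2 = -45 gives A = -5, and T(m) = -5·3^m.
T(7) = -5·3^7 = -10935.

-10935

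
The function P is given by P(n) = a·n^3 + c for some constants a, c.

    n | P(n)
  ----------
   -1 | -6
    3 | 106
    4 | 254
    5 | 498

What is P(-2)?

-34

From P(-1) = -6 and P(3) = 106: -1a + c = -6 and 27a + c = 106.
Subtracting: 28a = 112, so a = 4; then c = -6 − 4·(-1) = -2.
So P(n) = 4n³ − 2, and P(-2) = -34.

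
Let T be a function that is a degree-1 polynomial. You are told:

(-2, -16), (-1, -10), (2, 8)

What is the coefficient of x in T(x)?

Write T(x) = ax + b; the 3 given values yield a linear system in the 2 coefficients.
Solving, T(x) = 6x - 4.
The coefficient of x is 6.

6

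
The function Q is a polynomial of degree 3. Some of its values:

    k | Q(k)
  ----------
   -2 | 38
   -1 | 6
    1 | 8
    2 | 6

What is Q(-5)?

Write Q(k) = ak³ + bk² + ck + d; the 4 given values yield a linear system in the 4 coefficients.
Solving, Q(k) = -3k³ + 5k² + 4k + 2.
Then Q(-5) = 482.

482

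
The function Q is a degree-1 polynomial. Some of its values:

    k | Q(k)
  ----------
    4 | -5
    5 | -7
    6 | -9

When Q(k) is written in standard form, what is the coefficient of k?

First differences: -2, -2.
Level-1 differences are constant, so Q has degree 1.
Fitting a degree-1 polynomial gives Q(k) = -2k + 3.
The coefficient of k is -2.

-2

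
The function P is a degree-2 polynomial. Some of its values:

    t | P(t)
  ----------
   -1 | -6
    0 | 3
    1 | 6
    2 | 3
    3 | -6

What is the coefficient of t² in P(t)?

-3

First differences: 9, 3, -3, -9. Second differences: -6, -6, -6.
Level-2 differences are constant, so P has degree 2.
Fitting a degree-2 polynomial gives P(t) = -3t² + 6t + 3.
The coefficient of t² is -3.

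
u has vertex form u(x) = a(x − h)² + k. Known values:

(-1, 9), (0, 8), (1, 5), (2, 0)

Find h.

First differences -1, -3, -5; second difference -2 = 2a, so a = -1.
Expanding, the x-coefficient is −2ah = 2h; matching it to the data gives h = -1, and then k = 9.
So u(x) = -1(x + 1)² + 9.
Hence h = -1.

-1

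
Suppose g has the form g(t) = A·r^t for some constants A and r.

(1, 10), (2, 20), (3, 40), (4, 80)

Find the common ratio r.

Consecutive ratio: 20/10 = 2, and 40/20 = 2, so r = 2.
Then A·2^1 = 10 gives A = 5, and g(t) = 5·2^t.

2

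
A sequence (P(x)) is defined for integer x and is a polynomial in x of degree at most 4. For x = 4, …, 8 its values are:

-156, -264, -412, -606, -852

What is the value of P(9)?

-1156

Write P(x) = ax^4 + bx³ + cx² + dx + e; the 5 given values yield a linear system in the 5 coefficients.
Solving, the leading coefficient vanishes, and P(x) = -x³ - 5x² - 2x - 4.
Then P(9) = -1156.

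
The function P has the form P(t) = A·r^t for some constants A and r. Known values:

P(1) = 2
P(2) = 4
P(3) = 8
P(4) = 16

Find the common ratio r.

2

Consecutive ratio: 4/2 = 2, and 8/4 = 2, so r = 2.
Then A·2^1 = 2 gives A = 1, and P(t) = 1·2^t.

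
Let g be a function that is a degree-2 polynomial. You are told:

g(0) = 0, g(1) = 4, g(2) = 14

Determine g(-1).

2

Write g(k) = ak² + bk + c; the 3 given values yield a linear system in the 3 coefficients.
Solving, g(k) = 3k² + k.
Then g(-1) = 2.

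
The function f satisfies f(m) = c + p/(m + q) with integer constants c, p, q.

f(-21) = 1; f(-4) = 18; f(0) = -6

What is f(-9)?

(f(m) − c)(m + q) = p for each data point; the three points give a linear system in c and q, then p follows.
Solving: c = 0, q = 3, p = -18, so f(m) = -18/(m + 3).
Then f(-9) = 0 − 18/(-6) = 3.

3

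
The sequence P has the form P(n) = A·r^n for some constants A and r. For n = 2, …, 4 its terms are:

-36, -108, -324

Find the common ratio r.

Consecutive ratio: -108/(-36) = 3, and -324/(-108) = 3, so r = 3.
Then A·3^2 = -36 gives A = -4, and P(n) = -4·3^n.

3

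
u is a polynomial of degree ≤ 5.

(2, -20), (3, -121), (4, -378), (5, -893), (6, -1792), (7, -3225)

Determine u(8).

-5366

Write u(m) = am^5 + bm^4 + cm³ + dm² + em + p; the 6 given values yield a linear system in the 6 coefficients.
Solving, the leading coefficient vanishes, and u(m) = -m^4 - 3m³ + 4m² + m + 2.
Then u(8) = -5366.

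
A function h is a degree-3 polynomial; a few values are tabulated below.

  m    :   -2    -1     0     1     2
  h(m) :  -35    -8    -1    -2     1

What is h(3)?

First differences: 27, 7, -1, 3. Second differences: -20, -8, 4. Third differences: 12, 12.
Level-3 differences are constant, so h has degree 3.
Fitting a degree-3 polynomial gives h(m) = 2m³ - 4m² + m - 1.
Then h(3) = 20.

20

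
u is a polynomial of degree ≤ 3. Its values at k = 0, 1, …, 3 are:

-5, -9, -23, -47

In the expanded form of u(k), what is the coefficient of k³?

Write u(k) = ak³ + bk² + ck + d; the 4 given values yield a linear system in the 4 coefficients.
Solving, the leading coefficient vanishes, and u(k) = -5k² + k - 5.
The coefficient of k³ is 0.

0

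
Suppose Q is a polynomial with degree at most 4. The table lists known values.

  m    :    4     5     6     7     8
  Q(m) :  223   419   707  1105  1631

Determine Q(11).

4157

Write Q(m) = am^4 + bm³ + cm² + dm + e; the 5 given values yield a linear system in the 5 coefficients.
Solving, the leading coefficient vanishes, and Q(m) = 3m³ + m² + 4m - 1.
Then Q(11) = 4157.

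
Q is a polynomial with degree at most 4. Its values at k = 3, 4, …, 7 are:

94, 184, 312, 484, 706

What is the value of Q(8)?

984

First differences: 90, 128, 172, 222. Second differences: 38, 44, 50. Third differences: 6, 6.
Level-3 differences are constant, so Q has degree 3.
Fitting a degree-3 polynomial gives Q(k) = k³ + 7k² + 4k - 8.
Then Q(8) = 984.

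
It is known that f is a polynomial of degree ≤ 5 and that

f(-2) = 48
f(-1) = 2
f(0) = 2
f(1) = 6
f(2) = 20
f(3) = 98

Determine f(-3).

Write f(x) = ax^5 + bx^4 + cx³ + dx² + ex + p; the 6 given values yield a linear system in the 6 coefficients.
Solving, the leading coefficient vanishes, and f(x) = 2x^4 - 3x³ + 5x + 2.
Then f(-3) = 230.

230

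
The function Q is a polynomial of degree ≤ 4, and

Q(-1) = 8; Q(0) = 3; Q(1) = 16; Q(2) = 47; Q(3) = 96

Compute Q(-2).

First differences: -5, 13, 31, 49. Second differences: 18, 18, 18.
Level-2 differences are constant, so Q has degree 2.
Fitting a degree-2 polynomial gives Q(k) = 9k² + 4k + 3.
Then Q(-2) = 31.

31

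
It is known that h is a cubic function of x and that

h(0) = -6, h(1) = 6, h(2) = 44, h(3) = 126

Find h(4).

270

Write h(x) = ax³ + bx² + cx + d; the 4 given values yield a linear system in the 4 coefficients.
Solving, h(x) = 3x³ + 4x² + 5x - 6.
Then h(4) = 270.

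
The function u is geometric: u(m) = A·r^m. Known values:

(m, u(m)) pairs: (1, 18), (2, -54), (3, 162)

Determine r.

-3

Consecutive ratio: -54/18 = -3, and 162/(-54) = -3, so r = -3.
Then A·(-3)^1 = 18 gives A = -6, and u(m) = -6·(-3)^m.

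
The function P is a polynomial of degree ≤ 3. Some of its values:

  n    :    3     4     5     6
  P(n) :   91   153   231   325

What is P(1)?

15

Write P(n) = an³ + bn² + cn + d; the 4 given values yield a linear system in the 4 coefficients.
Solving, the leading coefficient vanishes, and P(n) = 8n² + 6n + 1.
Then P(1) = 15.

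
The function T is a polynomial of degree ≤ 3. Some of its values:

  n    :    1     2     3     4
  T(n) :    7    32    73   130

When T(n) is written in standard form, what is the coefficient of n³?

0

Write T(n) = an³ + bn² + cn + d; the 4 given values yield a linear system in the 4 coefficients.
Solving, the leading coefficient vanishes, and T(n) = 8n² + n - 2.
The coefficient of n³ is 0.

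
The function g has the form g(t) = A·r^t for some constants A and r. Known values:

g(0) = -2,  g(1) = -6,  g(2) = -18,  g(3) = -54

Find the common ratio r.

3

Consecutive ratio: -6/(-2) = 3, and -18/(-6) = 3, so r = 3.
Then A·3^0 = -2 gives A = -2, and g(t) = -2·3^t.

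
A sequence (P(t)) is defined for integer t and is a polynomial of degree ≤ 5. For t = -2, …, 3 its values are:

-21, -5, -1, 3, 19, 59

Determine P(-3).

-61

First differences: 16, 4, 4, 16, 40. Second differences: -12, 0, 12, 24. Third differences: 12, 12, 12.
Level-3 differences are constant, so P has degree 3.
Fitting a degree-3 polynomial gives P(t) = 2t³ + 2t - 1.
Then P(-3) = -61.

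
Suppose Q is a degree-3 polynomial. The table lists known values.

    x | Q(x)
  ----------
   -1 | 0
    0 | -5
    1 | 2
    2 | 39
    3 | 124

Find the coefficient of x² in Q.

6

Write Q(x) = ax³ + bx² + cx + d; the 5 given values yield a linear system in the 4 coefficients.
Solving, Q(x) = 3x³ + 6x² - 2x - 5.
The coefficient of x² is 6.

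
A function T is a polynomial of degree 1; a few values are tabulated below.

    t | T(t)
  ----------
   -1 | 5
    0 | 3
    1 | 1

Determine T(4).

Write T(t) = at + b; the 3 given values yield a linear system in the 2 coefficients.
Solving, T(t) = -2t + 3.
Then T(4) = -5.

-5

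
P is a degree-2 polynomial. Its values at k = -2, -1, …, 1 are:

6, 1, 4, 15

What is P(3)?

First differences: -5, 3, 11. Second differences: 8, 8.
Level-2 differences are constant, so P has degree 2.
Fitting a degree-2 polynomial gives P(k) = 4k² + 7k + 4.
Then P(3) = 61.

61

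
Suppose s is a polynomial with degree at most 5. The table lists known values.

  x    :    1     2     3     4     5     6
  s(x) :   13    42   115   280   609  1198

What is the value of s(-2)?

Write s(x) = ax^5 + bx^4 + cx³ + dx² + ex + p; the 6 given values yield a linear system in the 6 coefficients.
Solving, the leading coefficient vanishes, and s(x) = x^4 - 2x³ + 9x² + x + 4.
Then s(-2) = 70.

70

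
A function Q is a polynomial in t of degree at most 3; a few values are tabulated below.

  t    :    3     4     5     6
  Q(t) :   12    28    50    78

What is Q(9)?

198

First differences: 16, 22, 28. Second differences: 6, 6.
Level-2 differences are constant, so Q has degree 2.
Fitting a degree-2 polynomial gives Q(t) = 3t² - 5t.
Then Q(9) = 198.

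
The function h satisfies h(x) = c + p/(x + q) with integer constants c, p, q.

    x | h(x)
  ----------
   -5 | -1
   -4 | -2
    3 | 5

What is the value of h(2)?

6

(h(x) − c)(x + q) = p for each data point; the three points give a linear system in c and q, then p follows.
Solving: c = 2, q = 1, p = 12, so h(x) = 2 + 12/(x + 1).
Then h(2) = 2 + 12/3 = 6.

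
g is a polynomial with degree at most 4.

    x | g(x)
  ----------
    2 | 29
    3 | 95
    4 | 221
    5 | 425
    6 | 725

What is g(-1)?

11

First differences: 66, 126, 204, 300. Second differences: 60, 78, 96. Third differences: 18, 18.
Level-3 differences are constant, so g has degree 3.
Fitting a degree-3 polynomial gives g(x) = 3x³ + 3x² - 6x + 5.
Then g(-1) = 11.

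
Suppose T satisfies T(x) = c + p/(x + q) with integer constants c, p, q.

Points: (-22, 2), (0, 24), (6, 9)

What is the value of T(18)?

(T(x) − c)(x + q) = p for each data point; the three points give a linear system in c and q, then p follows.
Solving: c = 4, q = 2, p = 40, so T(x) = 4 + 40/(x + 2).
Then T(18) = 4 + 40/20 = 6.

6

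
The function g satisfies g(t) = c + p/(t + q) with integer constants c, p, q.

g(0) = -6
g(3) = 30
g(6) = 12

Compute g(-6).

3

(g(t) − c)(t + q) = p for each data point; the three points give a linear system in c and q, then p follows.
Solving: c = 6, q = -2, p = 24, so g(t) = 6 + 24/(t − 2).
Then g(-6) = 6 + 24/(-8) = 3.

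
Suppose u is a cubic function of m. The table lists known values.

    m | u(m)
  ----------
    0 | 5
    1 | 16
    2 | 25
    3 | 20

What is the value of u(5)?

-80

Write u(m) = am³ + bm² + cm + d; the 4 given values yield a linear system in the 4 coefficients.
Solving, u(m) = -2m³ + 5m² + 8m + 5.
Then u(5) = -80.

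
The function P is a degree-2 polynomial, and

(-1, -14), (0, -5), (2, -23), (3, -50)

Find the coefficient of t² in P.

Write P(t) = at² + bt + c; the 4 given values yield a linear system in the 3 coefficients.
Solving, P(t) = -6t² + 3t - 5.
The coefficient of t² is -6.

-6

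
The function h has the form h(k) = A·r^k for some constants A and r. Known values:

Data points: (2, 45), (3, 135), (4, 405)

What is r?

3

Consecutive ratio: 135/45 = 3, and 405/135 = 3, so r = 3.
Then A·3^2 = 45 gives A = 5, and h(k) = 5·3^k.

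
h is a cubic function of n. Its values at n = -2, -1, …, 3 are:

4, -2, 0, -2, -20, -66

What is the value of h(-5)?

190

First differences: -6, 2, -2, -18, -46. Second differences: 8, -4, -16, -28. Third differences: -12, -12, -12.
Level-3 differences are constant, so h has degree 3.
Fitting a degree-3 polynomial gives h(n) = -2n³ - 2n² + 2n.
Then h(-5) = 190.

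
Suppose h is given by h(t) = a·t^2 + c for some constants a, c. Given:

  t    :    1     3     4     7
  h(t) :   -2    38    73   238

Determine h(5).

From h(1) = -2 and h(3) = 38: 1a + c = -2 and 9a + c = 38.
Subtracting: 8a = 40, so a = 5; then c = -2 − 5·1 = -7.
So h(t) = 5t² − 7, and h(5) = 118.

118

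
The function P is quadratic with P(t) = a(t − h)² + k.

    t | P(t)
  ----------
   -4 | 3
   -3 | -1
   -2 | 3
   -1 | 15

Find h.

-3

First differences -4, 4, 12; second difference 8 = 2a, so a = 4.
Expanding, the t-coefficient is −2ah = -8h; matching it to the data gives h = -3, and then k = -1.
So P(t) = 4(t + 3)² − 1.
Hence h = -3.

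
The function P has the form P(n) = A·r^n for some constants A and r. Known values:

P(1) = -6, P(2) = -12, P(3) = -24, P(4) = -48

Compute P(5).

Consecutive ratio: -12/(-6) = 2, and -24/(-12) = 2, so r = 2.
Then A·2^1 = -6 gives A = -3, and P(n) = -3·2^n.
P(5) = -3·2^5 = -96.

-96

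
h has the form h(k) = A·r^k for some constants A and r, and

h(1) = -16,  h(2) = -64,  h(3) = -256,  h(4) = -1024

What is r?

Consecutive ratio: -64/(-16) = 4, and -256/(-64) = 4, so r = 4.
Then A·4^1 = -16 gives A = -4, and h(k) = -4·4^k.

4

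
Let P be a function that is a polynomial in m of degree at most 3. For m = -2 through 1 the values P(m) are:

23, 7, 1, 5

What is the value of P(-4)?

First differences: -16, -6, 4. Second differences: 10, 10.
Level-2 differences are constant, so P has degree 2.
Fitting a degree-2 polynomial gives P(m) = 5m² - m + 1.
Then P(-4) = 85.

85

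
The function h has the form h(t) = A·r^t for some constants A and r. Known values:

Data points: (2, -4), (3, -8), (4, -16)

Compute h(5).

Consecutive ratio: -8/(-4) = 2, and -16/(-8) = 2, so r = 2.
Then A·2^2 = -4 gives A = -1, and h(t) = -1·2^t.
h(5) = -1·2^5 = -32.

-32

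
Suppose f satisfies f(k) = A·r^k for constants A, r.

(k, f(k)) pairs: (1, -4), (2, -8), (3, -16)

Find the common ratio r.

2

Consecutive ratio: -8/(-4) = 2, and -16/(-8) = 2, so r = 2.
Then A·2^1 = -4 gives A = -2, and f(k) = -2·2^k.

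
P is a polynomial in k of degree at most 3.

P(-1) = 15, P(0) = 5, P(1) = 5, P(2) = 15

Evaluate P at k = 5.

105

First differences: -10, 0, 10. Second differences: 10, 10.
Level-2 differences are constant, so P has degree 2.
Fitting a degree-2 polynomial gives P(k) = 5k² - 5k + 5.
Then P(5) = 105.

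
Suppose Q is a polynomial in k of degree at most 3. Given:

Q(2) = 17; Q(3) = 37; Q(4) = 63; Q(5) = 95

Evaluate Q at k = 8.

227

First differences: 20, 26, 32. Second differences: 6, 6.
Level-2 differences are constant, so Q has degree 2.
Fitting a degree-2 polynomial gives Q(k) = 3k² + 5k - 5.
Then Q(8) = 227.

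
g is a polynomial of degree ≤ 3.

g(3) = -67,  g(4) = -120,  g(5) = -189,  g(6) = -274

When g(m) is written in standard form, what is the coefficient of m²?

First differences: -53, -69, -85. Second differences: -16, -16.
Level-2 differences are constant, so g has degree 2.
Fitting a degree-2 polynomial gives g(m) = -8m² + 3m - 4.
The coefficient of m² is -8.

-8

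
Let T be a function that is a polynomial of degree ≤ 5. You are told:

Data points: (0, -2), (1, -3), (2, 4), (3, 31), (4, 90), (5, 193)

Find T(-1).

First differences: -1, 7, 27, 59, 103. Second differences: 8, 20, 32, 44. Third differences: 12, 12, 12.
Level-3 differences are constant, so T has degree 3.
Fitting a degree-3 polynomial gives T(n) = 2n³ - 2n² - n - 2.
Then T(-1) = -5.

-5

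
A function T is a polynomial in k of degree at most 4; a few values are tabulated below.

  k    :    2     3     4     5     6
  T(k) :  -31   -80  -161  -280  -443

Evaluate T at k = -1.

-16

First differences: -49, -81, -119, -163. Second differences: -32, -38, -44. Third differences: -6, -6.
Level-3 differences are constant, so T has degree 3.
Fitting a degree-3 polynomial gives T(k) = -k³ - 7k² + 5k - 5.
Then T(-1) = -16.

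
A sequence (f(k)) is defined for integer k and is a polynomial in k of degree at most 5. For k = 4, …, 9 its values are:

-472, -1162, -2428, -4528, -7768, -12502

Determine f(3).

First differences: -690, -1266, -2100, -3240, -4734. Second differences: -576, -834, -1140, -1494. Third differences: -258, -306, -354. Fourth differences: -48, -48.
Level-4 differences are constant, so f has degree 4.
Fitting a degree-4 polynomial gives f(k) = -2k^4 + k³ - k² - 4k + 8.
Then f(3) = -148.

-148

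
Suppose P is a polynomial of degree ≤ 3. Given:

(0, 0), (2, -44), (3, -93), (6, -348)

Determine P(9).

Write P(k) = ak³ + bk² + ck + d; the 4 given values yield a linear system in the 4 coefficients.
Solving, the leading coefficient vanishes, and P(k) = -9k² - 4k.
Then P(9) = -765.

-765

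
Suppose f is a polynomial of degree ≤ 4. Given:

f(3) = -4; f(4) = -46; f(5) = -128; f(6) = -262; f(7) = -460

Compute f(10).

First differences: -42, -82, -134, -198. Second differences: -40, -52, -64. Third differences: -12, -12.
Level-3 differences are constant, so f has degree 3.
Fitting a degree-3 polynomial gives f(m) = -2m³ + 4m² + 4m + 2.
Then f(10) = -1558.

-1558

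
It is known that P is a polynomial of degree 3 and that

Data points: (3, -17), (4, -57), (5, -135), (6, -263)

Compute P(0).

-5

Write P(x) = ax³ + bx² + cx + d; the 4 given values yield a linear system in the 4 coefficients.
Solving, P(x) = -2x³ + 5x² - x - 5.
Then P(0) = -5.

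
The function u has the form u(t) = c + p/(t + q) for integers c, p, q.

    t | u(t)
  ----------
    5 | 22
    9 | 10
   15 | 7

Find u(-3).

-2

(u(t) − c)(t + q) = p for each data point; the three points give a linear system in c and q, then p follows.
Solving: c = 4, q = -3, p = 36, so u(t) = 4 + 36/(t − 3).
Then u(-3) = 4 + 36/(-6) = -2.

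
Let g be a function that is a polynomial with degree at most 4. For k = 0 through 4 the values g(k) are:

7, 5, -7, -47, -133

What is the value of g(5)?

-283

First differences: -2, -12, -40, -86. Second differences: -10, -28, -46. Third differences: -18, -18.
Level-3 differences are constant, so g has degree 3.
Fitting a degree-3 polynomial gives g(k) = -3k³ + 4k² - 3k + 7.
Then g(5) = -283.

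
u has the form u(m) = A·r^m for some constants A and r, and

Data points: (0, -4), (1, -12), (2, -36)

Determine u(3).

Consecutive ratio: -12/(-4) = 3, and -36/(-12) = 3, so r = 3.
Then A·3^0 = -4 gives A = -4, and u(m) = -4·3^m.
u(3) = -4·3^3 = -108.

-108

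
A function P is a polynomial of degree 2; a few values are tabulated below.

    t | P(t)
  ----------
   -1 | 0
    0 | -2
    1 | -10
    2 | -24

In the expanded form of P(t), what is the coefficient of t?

Write P(t) = at² + bt + c; the 4 given values yield a linear system in the 3 coefficients.
Solving, P(t) = -3t² - 5t - 2.
The coefficient of t is -5.

-5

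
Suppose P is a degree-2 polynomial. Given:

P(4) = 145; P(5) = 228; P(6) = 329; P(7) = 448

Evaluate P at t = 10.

913

First differences: 83, 101, 119. Second differences: 18, 18.
Level-2 differences are constant, so P has degree 2.
Fitting a degree-2 polynomial gives P(t) = 9t² + 2t - 7.
Then P(10) = 913.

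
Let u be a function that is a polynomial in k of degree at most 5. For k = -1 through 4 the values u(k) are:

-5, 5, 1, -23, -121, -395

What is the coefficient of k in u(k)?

First differences: 10, -4, -24, -98, -274. Second differences: -14, -20, -74, -176. Third differences: -6, -54, -102. Fourth differences: -48, -48.
Level-4 differences are constant, so u has degree 4.
Fitting a degree-4 polynomial gives u(k) = -2k^4 + 3k³ - 5k² + 5.
The coefficient of k is 0.

0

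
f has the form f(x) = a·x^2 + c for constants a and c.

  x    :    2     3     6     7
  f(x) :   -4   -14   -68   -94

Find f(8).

-124

From f(2) = -4 and f(3) = -14: 4a + c = -4 and 9a + c = -14.
Subtracting: 5a = -10, so a = -2; then c = -4 − (-2)·4 = 4.
So f(x) = -2x² + 4, and f(8) = -124.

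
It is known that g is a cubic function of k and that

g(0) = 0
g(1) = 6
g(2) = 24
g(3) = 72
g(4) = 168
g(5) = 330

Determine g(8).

First differences: 6, 18, 48, 96, 162. Second differences: 12, 30, 48, 66. Third differences: 18, 18, 18.
Level-3 differences are constant, so g has degree 3.
Fitting a degree-3 polynomial gives g(k) = 3k³ - 3k² + 6k.
Then g(8) = 1392.

1392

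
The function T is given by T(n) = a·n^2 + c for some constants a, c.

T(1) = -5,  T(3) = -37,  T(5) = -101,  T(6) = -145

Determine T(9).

-325

From T(1) = -5 and T(3) = -37: 1a + c = -5 and 9a + c = -37.
Subtracting: 8a = -32, so a = -4; then c = -5 − (-4)·1 = -1.
So T(n) = -4n² − 1, and T(9) = -325.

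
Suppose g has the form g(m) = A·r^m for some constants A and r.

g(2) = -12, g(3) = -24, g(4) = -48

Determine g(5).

-96

Consecutive ratio: -24/(-12) = 2, and -48/(-24) = 2, so r = 2.
Then A·2^2 = -12 gives A = -3, and g(m) = -3·2^m.
g(5) = -3·2^5 = -96.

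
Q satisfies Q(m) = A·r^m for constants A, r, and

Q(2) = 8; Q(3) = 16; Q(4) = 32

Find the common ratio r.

Consecutive ratio: 16/8 = 2, and 32/16 = 2, so r = 2.
Then A·2^2 = 8 gives A = 2, and Q(m) = 2·2^m.

2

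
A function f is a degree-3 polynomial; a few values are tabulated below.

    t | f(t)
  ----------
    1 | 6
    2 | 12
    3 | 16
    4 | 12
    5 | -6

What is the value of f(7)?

First differences: 6, 4, -4, -18. Second differences: -2, -8, -14. Third differences: -6, -6.
Level-3 differences are constant, so f has degree 3.
Fitting a degree-3 polynomial gives f(t) = -t³ + 5t² - 2t + 4.
Then f(7) = -108.

-108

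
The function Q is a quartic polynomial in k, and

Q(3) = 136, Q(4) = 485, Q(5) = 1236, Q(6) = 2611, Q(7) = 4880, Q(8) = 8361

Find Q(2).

15

First differences: 349, 751, 1375, 2269, 3481. Second differences: 402, 624, 894, 1212. Third differences: 222, 270, 318. Fourth differences: 48, 48.
Level-4 differences are constant, so Q has degree 4.
Fitting a degree-4 polynomial gives Q(k) = 2k^4 + k³ - 5k² - 3k + 1.
Then Q(2) = 15.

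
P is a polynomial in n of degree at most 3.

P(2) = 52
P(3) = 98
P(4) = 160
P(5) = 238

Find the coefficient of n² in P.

8

First differences: 46, 62, 78. Second differences: 16, 16.
Level-2 differences are constant, so P has degree 2.
Fitting a degree-2 polynomial gives P(n) = 8n² + 6n + 8.
The coefficient of n² is 8.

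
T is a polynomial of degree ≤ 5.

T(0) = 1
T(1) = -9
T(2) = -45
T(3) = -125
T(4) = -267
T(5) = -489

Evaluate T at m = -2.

15

First differences: -10, -36, -80, -142, -222. Second differences: -26, -44, -62, -80. Third differences: -18, -18, -18.
Level-3 differences are constant, so T has degree 3.
Fitting a degree-3 polynomial gives T(m) = -3m³ - 4m² - 3m + 1.
Then T(-2) = 15.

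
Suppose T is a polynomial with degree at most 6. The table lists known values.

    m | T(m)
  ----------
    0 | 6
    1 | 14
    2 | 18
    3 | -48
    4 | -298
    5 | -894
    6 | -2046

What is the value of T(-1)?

12

First differences: 8, 4, -66, -250, -596, -1152. Second differences: -4, -70, -184, -346, -556. Third differences: -66, -114, -162, -210. Fourth differences: -48, -48, -48.
Level-4 differences are constant, so T has degree 4.
Fitting a degree-4 polynomial gives T(m) = -2m^4 + m³ + 9m² + 6.
Then T(-1) = 12.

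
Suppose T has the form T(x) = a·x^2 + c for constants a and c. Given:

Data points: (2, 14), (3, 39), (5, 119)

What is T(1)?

-1

From T(2) = 14 and T(3) = 39: 4a + c = 14 and 9a + c = 39.
Subtracting: 5a = 25, so a = 5; then c = 14 − 5·4 = -6.
So T(x) = 5x² − 6, and T(1) = -1.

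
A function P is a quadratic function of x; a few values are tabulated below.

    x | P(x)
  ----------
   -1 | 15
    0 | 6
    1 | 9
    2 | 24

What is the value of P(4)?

90

Write P(x) = ax² + bx + c; the 4 given values yield a linear system in the 3 coefficients.
Solving, P(x) = 6x² - 3x + 6.
Then P(4) = 90.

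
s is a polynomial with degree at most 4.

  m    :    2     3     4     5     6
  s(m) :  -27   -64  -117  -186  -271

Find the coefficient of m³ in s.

First differences: -37, -53, -69, -85. Second differences: -16, -16, -16.
Level-2 differences are constant, so s has degree 2.
Fitting a degree-2 polynomial gives s(m) = -8m² + 3m - 1.
The coefficient of m³ is 0.

0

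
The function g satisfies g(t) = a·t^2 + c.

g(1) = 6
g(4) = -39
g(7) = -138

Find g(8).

From g(1) = 6 and g(4) = -39: 1a + c = 6 and 16a + c = -39.
Subtracting: 15a = -45, so a = -3; then c = 6 − (-3)·1 = 9.
So g(t) = -3t² + 9, and g(8) = -183.

-183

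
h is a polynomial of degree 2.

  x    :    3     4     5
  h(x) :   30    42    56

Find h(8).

Write h(x) = ax² + bx + c; the 3 given values yield a linear system in the 3 coefficients.
Solving, h(x) = x² + 5x + 6.
Then h(8) = 110.

110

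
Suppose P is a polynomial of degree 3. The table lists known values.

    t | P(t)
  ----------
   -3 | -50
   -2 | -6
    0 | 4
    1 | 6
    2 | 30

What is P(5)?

414

Write P(t) = at³ + bt² + ct + d; the 5 given values yield a linear system in the 4 coefficients.
Solving, P(t) = 3t³ + 2t² - 3t + 4.
Then P(5) = 414.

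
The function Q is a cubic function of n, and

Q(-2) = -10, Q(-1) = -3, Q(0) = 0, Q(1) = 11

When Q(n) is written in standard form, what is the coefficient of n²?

Write Q(n) = an³ + bn² + cn + d; the 4 given values yield a linear system in the 4 coefficients.
Solving, Q(n) = 2n³ + 4n² + 5n.
The coefficient of n² is 4.

4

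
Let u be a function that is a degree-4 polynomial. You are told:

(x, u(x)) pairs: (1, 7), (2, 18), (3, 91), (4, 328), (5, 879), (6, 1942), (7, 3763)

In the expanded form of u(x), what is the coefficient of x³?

-3

Write u(x) = ax^4 + bx³ + cx² + dx + e; the 7 given values yield a linear system in the 5 coefficients.
Solving, u(x) = 2x^4 - 3x³ - x² + 5x + 4.
The coefficient of x³ is -3.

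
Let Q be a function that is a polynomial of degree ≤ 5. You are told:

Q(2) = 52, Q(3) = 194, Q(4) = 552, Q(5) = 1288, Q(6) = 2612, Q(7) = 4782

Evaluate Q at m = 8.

Write Q(m) = am^5 + bm^4 + cm³ + dm² + em + p; the 6 given values yield a linear system in the 6 coefficients.
Solving, the leading coefficient vanishes, and Q(m) = 2m^4 - m³ + 7m² - 4m + 8.
Then Q(8) = 8104.

8104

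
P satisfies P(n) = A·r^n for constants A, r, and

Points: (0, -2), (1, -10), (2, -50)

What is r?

5

Consecutive ratio: -10/(-2) = 5, and -50/(-10) = 5, so r = 5.
Then A·5^0 = -2 gives A = -2, and P(n) = -2·5^n.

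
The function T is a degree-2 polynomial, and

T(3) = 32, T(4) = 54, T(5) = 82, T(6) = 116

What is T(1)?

Write T(n) = an² + bn + c; the 4 given values yield a linear system in the 3 coefficients.
Solving, T(n) = 3n² + n + 2.
Then T(1) = 6.

6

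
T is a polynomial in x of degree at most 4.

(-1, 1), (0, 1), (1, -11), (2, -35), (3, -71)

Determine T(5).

-179

Write T(x) = ax^4 + bx³ + cx² + dx + e; the 5 given values yield a linear system in the 5 coefficients.
Solving, the top 2 coefficients vanish, and T(x) = -6x² - 6x + 1.
Then T(5) = -179.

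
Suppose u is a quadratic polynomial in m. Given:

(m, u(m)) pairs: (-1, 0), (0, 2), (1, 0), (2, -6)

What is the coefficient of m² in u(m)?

First differences: 2, -2, -6. Second differences: -4, -4.
Level-2 differences are constant, so u has degree 2.
Fitting a degree-2 polynomial gives u(m) = -2m² + 2.
The coefficient of m² is -2.

-2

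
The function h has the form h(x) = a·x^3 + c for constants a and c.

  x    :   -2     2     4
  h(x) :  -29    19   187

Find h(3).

76

From h(-2) = -29 and h(2) = 19: -8a + c = -29 and 8a + c = 19.
Subtracting: 16a = 48, so a = 3; then c = -29 − 3·(-8) = -5.
So h(x) = 3x³ − 5, and h(3) = 76.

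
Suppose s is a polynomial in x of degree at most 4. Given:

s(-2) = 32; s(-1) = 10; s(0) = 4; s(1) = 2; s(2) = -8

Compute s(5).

Write s(x) = ax^4 + bx³ + cx² + dx + e; the 5 given values yield a linear system in the 5 coefficients.
Solving, the leading coefficient vanishes, and s(x) = -2x³ + 2x² - 2x + 4.
Then s(5) = -206.

-206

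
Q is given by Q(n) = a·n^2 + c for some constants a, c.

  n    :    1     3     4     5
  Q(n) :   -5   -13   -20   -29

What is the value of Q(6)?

-40

From Q(1) = -5 and Q(3) = -13: 1a + c = -5 and 9a + c = -13.
Subtracting: 8a = -8, so a = -1; then c = -5 − (-1)·1 = -4.
So Q(n) = -1n² − 4, and Q(6) = -40.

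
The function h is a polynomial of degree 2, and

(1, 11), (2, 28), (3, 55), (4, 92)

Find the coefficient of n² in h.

Write h(n) = an² + bn + c; the 4 given values yield a linear system in the 3 coefficients.
Solving, h(n) = 5n² + 2n + 4.
The coefficient of n² is 5.

5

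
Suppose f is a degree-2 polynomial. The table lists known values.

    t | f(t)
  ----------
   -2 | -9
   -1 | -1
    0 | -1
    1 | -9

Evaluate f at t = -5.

First differences: 8, 0, -8. Second differences: -8, -8.
Level-2 differences are constant, so f has degree 2.
Fitting a degree-2 polynomial gives f(t) = -4t² - 4t - 1.
Then f(-5) = -81.

-81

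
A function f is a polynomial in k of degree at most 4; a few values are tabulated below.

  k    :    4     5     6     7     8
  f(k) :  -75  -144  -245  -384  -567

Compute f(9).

Write f(k) = ak^4 + bk³ + ck² + dk + e; the 5 given values yield a linear system in the 5 coefficients.
Solving, the leading coefficient vanishes, and f(k) = -k³ - k² + k + 1.
Then f(9) = -800.

-800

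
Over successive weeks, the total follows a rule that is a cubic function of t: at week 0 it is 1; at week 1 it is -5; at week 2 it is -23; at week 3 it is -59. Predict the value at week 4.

Write the value at t as T(t).
Write T(t) = at³ + bt² + ct + d; the 4 given values yield a linear system in the 4 coefficients.
Solving, T(t) = -t³ - 3t² - 2t + 1.
Then T(4) = -119.

-119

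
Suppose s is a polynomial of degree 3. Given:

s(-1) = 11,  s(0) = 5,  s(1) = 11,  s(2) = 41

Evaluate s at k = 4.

221

Write s(k) = ak³ + bk² + ck + d; the 4 given values yield a linear system in the 4 coefficients.
Solving, s(k) = 2k³ + 6k² - 2k + 5.
Then s(4) = 221.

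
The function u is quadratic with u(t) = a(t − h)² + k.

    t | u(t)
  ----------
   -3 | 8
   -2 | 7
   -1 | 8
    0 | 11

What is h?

-2

First differences -1, 1, 3; second difference 2 = 2a, so a = 1.
Expanding, the t-coefficient is −2ah = -2h; matching it to the data gives h = -2, and then k = 7.
So u(t) = 1(t + 2)² + 7.
Hence h = -2.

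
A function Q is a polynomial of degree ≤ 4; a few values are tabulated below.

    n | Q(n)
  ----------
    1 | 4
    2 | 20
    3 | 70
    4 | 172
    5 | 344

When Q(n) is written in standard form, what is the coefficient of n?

-2

First differences: 16, 50, 102, 172. Second differences: 34, 52, 70. Third differences: 18, 18.
Level-3 differences are constant, so Q has degree 3.
Fitting a degree-3 polynomial gives Q(n) = 3n³ - n² - 2n + 4.
The coefficient of n is -2.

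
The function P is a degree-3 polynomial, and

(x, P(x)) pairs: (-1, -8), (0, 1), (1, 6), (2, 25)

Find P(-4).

-239

Write P(x) = ax³ + bx² + cx + d; the 4 given values yield a linear system in the 4 coefficients.
Solving, P(x) = 3x³ - 2x² + 4x + 1.
Then P(-4) = -239.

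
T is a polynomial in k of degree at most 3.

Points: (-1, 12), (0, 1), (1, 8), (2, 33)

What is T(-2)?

41

Write T(k) = ak³ + bk² + ck + d; the 4 given values yield a linear system in the 4 coefficients.
Solving, the leading coefficient vanishes, and T(k) = 9k² - 2k + 1.
Then T(-2) = 41.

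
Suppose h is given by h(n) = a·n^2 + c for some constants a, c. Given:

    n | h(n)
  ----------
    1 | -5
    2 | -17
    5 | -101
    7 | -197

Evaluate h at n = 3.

-37

From h(1) = -5 and h(2) = -17: 1a + c = -5 and 4a + c = -17.
Subtracting: 3a = -12, so a = -4; then c = -5 − (-4)·1 = -1.
So h(n) = -4n² − 1, and h(3) = -37.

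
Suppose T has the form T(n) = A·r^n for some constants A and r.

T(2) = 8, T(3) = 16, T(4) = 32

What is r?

2

Consecutive ratio: 16/8 = 2, and 32/16 = 2, so r = 2.
Then A·2^2 = 8 gives A = 2, and T(n) = 2·2^n.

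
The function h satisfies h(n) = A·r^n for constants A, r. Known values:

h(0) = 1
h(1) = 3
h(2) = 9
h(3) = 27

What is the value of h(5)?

243

Consecutive ratio: 3/1 = 3, and 9/3 = 3, so r = 3.
Then A·3^0 = 1 gives A = 1, and h(n) = 1·3^n.
h(5) = 1·3^5 = 243.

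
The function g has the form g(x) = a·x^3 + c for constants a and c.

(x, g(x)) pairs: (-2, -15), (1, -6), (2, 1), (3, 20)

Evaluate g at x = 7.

From g(-2) = -15 and g(1) = -6: -8a + c = -15 and 1a + c = -6.
Subtracting: 9a = 9, so a = 1; then c = -15 − 1·(-8) = -7.
So g(x) = 1x³ − 7, and g(7) = 336.

336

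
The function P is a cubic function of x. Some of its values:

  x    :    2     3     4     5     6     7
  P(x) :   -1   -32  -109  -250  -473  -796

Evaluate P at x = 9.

Write P(x) = ax³ + bx² + cx + d; the 6 given values yield a linear system in the 4 coefficients.
Solving, P(x) = -3x³ + 4x² + 6x - 5.
Then P(9) = -1814.

-1814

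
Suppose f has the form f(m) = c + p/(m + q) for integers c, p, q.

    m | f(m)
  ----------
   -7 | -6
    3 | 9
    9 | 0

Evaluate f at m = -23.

-4

(f(m) − c)(m + q) = p for each data point; the three points give a linear system in c and q, then p follows.
Solving: c = -3, q = -1, p = 24, so f(m) = -3 + 24/(m − 1).
Then f(-23) = -3 + 24/(-24) = -4.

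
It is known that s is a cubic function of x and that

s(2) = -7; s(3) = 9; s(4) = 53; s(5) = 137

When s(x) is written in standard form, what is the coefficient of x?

-2

Write s(x) = ax³ + bx² + cx + d; the 4 given values yield a linear system in the 4 coefficients.
Solving, s(x) = 2x³ - 4x² - 2x - 3.
The coefficient of x is -2.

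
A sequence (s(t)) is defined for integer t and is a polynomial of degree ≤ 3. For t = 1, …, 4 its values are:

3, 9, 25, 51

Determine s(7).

189

First differences: 6, 16, 26. Second differences: 10, 10.
Level-2 differences are constant, so s has degree 2.
Fitting a degree-2 polynomial gives s(t) = 5t² - 9t + 7.
Then s(7) = 189.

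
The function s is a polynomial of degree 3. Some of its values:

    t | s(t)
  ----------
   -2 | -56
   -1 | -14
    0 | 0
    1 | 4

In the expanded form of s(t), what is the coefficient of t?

Write s(t) = at³ + bt² + ct + d; the 4 given values yield a linear system in the 4 coefficients.
Solving, s(t) = 3t³ - 5t² + 6t.
The coefficient of t is 6.

6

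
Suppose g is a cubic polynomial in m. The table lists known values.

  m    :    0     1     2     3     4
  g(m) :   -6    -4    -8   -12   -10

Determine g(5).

4

First differences: 2, -4, -4, 2. Second differences: -6, 0, 6. Third differences: 6, 6.
Level-3 differences are constant, so g has degree 3.
Extending the table by one column gives the next first difference 14, so g(5) = -10 + 14 = 4.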